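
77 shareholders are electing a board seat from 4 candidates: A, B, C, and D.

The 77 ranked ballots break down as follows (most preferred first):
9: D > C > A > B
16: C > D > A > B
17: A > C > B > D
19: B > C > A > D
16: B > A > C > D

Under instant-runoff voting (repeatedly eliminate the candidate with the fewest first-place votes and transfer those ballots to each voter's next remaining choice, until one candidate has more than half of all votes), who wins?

C

Round 1: A 17, B 35, C 16, D 9. D eliminated.
Round 2: A 17, B 35, C 25. A eliminated.
Round 3: B 35, C 42. C has a majority (≥39).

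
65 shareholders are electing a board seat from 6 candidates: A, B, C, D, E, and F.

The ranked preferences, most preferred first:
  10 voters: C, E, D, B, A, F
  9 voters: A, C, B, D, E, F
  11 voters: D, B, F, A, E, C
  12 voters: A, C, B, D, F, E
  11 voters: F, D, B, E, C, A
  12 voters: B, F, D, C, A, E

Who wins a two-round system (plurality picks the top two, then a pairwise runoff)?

Round 1 first-place votes: A 21, B 12, C 10, D 11, E 0, F 11. A and B advance.
Runoff: A is ranked above B on 21 ballots, B above A on 44.

B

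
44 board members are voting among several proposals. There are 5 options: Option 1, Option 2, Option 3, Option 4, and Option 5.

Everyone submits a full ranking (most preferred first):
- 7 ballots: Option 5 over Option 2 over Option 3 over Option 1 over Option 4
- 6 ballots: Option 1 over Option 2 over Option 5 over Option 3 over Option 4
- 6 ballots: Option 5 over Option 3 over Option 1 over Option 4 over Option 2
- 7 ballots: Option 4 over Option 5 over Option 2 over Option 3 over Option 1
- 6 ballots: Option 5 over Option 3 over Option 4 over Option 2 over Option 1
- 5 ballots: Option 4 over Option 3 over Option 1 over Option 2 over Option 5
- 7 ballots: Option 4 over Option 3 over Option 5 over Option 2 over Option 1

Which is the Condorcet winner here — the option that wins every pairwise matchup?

Option 5 vs Option 1: 33–11
Option 5 vs Option 2: 33–11
Option 5 vs Option 3: 32–12
Option 5 vs Option 4: 25–19
Option 5 beats every other option.

Option 5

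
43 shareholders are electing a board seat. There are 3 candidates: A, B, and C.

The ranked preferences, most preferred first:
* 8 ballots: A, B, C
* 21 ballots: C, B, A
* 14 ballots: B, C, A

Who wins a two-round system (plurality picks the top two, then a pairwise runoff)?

B

Round 1 first-place votes: A 8, B 14, C 21. C and B advance.
Runoff: C is ranked above B on 21 ballots, B above C on 22.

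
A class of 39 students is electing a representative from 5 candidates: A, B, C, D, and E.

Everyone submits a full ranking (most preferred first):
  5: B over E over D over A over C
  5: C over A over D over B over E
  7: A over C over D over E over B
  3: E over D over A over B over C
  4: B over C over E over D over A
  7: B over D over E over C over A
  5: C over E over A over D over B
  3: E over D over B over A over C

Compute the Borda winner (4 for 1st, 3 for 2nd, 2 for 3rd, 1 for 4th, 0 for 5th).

E

A: 5×1 + 5×3 + 7×4 + 3×2 + 4×0 + 7×0 + 5×2 + 3×1 = 67
B: 5×4 + 5×1 + 7×0 + 3×1 + 4×4 + 7×4 + 5×0 + 3×2 = 78
C: 5×0 + 5×4 + 7×3 + 3×0 + 4×3 + 7×1 + 5×4 + 3×0 = 80
D: 5×2 + 5×2 + 7×2 + 3×3 + 4×1 + 7×3 + 5×1 + 3×3 = 82
E: 5×3 + 5×0 + 7×1 + 3×4 + 4×2 + 7×2 + 5×3 + 3×4 = 83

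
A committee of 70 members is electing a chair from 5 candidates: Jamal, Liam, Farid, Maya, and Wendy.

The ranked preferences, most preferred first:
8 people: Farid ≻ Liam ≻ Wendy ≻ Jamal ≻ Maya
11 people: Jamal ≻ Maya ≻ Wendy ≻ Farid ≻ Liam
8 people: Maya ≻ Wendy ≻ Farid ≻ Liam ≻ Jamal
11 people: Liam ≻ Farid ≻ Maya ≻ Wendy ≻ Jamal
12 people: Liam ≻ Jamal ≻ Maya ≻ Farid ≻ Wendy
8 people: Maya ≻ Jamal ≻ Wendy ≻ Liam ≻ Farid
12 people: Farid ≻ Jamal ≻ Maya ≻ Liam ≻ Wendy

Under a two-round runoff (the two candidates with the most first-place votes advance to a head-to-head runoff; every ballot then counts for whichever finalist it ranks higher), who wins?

Farid

Round 1 first-place votes: Jamal 11, Liam 23, Farid 20, Maya 16, Wendy 0. Liam and Farid advance.
Runoff: Liam is ranked above Farid on 31 ballots, Farid above Liam on 39.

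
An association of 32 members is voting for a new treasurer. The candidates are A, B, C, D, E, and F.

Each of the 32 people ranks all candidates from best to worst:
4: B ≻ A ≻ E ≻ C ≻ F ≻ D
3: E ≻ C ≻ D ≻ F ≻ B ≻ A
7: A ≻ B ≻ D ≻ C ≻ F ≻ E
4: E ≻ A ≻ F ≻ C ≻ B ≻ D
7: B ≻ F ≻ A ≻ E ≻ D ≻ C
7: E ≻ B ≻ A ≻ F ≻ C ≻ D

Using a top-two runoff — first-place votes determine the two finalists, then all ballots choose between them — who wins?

B

Round 1 first-place votes: A 7, B 11, C 0, D 0, E 14, F 0. E and B advance.
Runoff: E is ranked above B on 14 ballots, B above E on 18.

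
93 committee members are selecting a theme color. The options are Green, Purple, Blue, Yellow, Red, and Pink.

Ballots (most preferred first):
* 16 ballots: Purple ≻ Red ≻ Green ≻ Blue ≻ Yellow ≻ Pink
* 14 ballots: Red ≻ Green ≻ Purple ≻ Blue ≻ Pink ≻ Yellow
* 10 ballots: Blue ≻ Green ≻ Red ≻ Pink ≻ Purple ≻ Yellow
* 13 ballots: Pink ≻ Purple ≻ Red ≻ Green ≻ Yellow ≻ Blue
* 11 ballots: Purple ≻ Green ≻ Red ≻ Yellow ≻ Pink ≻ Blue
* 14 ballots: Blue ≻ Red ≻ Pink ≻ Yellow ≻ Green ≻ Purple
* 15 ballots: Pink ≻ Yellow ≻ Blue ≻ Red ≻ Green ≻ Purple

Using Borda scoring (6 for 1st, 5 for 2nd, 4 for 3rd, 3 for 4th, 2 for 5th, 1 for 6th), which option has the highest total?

Green: 16×4 + 14×5 + 10×5 + 13×3 + 11×5 + 14×2 + 15×2 = 336
Purple: 16×6 + 14×4 + 10×2 + 13×5 + 11×6 + 14×1 + 15×1 = 332
Blue: 16×3 + 14×3 + 10×6 + 13×1 + 11×1 + 14×6 + 15×4 = 318
Yellow: 16×2 + 14×1 + 10×1 + 13×2 + 11×3 + 14×3 + 15×5 = 232
Red: 16×5 + 14×6 + 10×4 + 13×4 + 11×4 + 14×5 + 15×3 = 415
Pink: 16×1 + 14×2 + 10×3 + 13×6 + 11×2 + 14×4 + 15×6 = 320

Red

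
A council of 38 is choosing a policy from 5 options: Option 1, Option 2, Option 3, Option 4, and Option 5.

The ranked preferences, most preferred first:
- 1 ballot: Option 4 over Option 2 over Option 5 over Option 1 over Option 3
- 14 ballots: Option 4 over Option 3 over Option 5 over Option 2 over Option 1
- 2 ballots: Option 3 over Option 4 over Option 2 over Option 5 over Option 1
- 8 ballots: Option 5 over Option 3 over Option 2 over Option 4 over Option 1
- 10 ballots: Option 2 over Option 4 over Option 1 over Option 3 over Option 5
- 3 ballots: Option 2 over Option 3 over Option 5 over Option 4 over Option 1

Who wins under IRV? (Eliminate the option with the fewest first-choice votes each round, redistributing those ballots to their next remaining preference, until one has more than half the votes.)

Round 1: Option 1 0, Option 2 13, Option 3 2, Option 4 15, Option 5 8. Option 1 eliminated.
Round 2: Option 2 13, Option 3 2, Option 4 15, Option 5 8. Option 3 eliminated.
Round 3: Option 2 13, Option 4 17, Option 5 8. Option 5 eliminated.
Round 4: Option 2 21, Option 4 17. Option 2 has a majority (≥20).

Option 2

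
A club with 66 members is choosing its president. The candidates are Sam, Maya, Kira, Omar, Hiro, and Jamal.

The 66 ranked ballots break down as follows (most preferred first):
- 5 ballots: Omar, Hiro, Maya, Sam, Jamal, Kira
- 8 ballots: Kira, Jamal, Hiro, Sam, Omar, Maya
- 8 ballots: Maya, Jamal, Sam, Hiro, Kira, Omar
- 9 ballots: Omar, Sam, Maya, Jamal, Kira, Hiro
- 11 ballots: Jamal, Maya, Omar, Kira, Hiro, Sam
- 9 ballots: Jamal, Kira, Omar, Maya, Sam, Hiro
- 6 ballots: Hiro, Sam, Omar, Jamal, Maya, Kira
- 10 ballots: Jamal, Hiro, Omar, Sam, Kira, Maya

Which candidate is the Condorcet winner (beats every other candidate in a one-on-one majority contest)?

Jamal

Jamal vs Sam: 46–20
Jamal vs Maya: 44–22
Jamal vs Kira: 58–8
Jamal vs Omar: 46–20
Jamal vs Hiro: 55–11
Jamal beats every other candidate.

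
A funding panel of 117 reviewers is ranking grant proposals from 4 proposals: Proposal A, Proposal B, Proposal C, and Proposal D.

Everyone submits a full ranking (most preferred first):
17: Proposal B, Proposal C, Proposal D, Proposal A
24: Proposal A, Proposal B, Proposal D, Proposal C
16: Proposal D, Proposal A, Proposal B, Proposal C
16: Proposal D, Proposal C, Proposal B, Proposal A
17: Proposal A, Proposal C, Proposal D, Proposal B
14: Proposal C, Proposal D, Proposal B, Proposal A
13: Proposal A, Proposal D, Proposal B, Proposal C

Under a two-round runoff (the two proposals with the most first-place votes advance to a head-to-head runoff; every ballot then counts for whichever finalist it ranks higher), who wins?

Round 1 first-place votes: Proposal A 54, Proposal B 17, Proposal C 14, Proposal D 32. Proposal A and Proposal D advance.
Runoff: Proposal A is ranked above Proposal D on 54 ballots, Proposal D above Proposal A on 63.

Proposal D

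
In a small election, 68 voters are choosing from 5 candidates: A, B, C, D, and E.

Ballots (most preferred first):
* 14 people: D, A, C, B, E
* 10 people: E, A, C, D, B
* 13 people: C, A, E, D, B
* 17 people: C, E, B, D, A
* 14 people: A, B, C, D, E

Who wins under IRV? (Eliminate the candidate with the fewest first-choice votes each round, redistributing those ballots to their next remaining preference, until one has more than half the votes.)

Round 1: A 14, B 0, C 30, D 14, E 10. B eliminated.
Round 2: A 14, C 30, D 14, E 10. E eliminated.
Round 3: A 24, C 30, D 14. D eliminated.
Round 4: A 38, C 30. A has a majority (≥35).

A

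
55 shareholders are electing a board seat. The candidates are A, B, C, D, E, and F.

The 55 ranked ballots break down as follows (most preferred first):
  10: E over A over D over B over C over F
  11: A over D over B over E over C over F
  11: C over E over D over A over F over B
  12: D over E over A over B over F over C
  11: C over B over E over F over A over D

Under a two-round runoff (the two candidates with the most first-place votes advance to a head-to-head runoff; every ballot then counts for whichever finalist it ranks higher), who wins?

D

Round 1 first-place votes: A 11, B 0, C 22, D 12, E 10, F 0. C and D advance.
Runoff: C is ranked above D on 22 ballots, D above C on 33.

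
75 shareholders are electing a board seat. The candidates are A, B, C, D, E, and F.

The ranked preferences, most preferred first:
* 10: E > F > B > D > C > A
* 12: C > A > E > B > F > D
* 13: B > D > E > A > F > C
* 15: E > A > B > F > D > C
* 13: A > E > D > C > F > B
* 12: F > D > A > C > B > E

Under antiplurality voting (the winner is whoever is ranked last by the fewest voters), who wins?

Last-place votes: A 10, B 13, C 28, D 12, E 12, F 0.

F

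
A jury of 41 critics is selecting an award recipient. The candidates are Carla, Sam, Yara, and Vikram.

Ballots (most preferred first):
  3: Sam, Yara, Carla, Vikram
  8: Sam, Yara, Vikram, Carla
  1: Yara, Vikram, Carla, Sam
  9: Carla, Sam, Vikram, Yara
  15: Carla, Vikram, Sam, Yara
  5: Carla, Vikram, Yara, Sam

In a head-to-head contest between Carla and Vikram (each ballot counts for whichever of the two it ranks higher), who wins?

Carla

Carla is ranked above Vikram on 32 ballots; Vikram above Carla on 9.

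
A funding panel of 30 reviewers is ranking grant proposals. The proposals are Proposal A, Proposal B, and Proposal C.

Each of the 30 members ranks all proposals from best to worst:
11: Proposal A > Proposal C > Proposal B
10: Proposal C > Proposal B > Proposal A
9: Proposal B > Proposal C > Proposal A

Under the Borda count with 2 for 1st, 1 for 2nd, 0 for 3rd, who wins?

Proposal A: 11×2 + 10×0 + 9×0 = 22
Proposal B: 11×0 + 10×1 + 9×2 = 28
Proposal C: 11×1 + 10×2 + 9×1 = 40

Proposal C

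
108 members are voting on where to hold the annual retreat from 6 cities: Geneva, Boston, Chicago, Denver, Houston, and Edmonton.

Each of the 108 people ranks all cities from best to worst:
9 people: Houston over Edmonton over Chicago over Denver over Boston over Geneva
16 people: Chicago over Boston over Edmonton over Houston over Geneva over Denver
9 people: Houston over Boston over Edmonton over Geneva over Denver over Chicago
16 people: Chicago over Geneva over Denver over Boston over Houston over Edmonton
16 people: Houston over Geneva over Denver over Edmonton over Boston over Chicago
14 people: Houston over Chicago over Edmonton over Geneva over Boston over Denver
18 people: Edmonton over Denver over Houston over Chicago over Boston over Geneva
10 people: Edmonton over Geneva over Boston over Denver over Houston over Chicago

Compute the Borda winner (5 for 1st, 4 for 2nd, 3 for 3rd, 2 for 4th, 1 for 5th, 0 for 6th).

Houston

Geneva: 9×0 + 16×1 + 9×2 + 16×4 + 16×4 + 14×2 + 18×0 + 10×4 = 230
Boston: 9×1 + 16×4 + 9×4 + 16×2 + 16×1 + 14×1 + 18×1 + 10×3 = 219
Chicago: 9×3 + 16×5 + 9×0 + 16×5 + 16×0 + 14×4 + 18×2 + 10×0 = 279
Denver: 9×2 + 16×0 + 9×1 + 16×3 + 16×3 + 14×0 + 18×4 + 10×2 = 215
Houston: 9×5 + 16×2 + 9×5 + 16×1 + 16×5 + 14×5 + 18×3 + 10×1 = 352
Edmonton: 9×4 + 16×3 + 9×3 + 16×0 + 16×2 + 14×3 + 18×5 + 10×5 = 325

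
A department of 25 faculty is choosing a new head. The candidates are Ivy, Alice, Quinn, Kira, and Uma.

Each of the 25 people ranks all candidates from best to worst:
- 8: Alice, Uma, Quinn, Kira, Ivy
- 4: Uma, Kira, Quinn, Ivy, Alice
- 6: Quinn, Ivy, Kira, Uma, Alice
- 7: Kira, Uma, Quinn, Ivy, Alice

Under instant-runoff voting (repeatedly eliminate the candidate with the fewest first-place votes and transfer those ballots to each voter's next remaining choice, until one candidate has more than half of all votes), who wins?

Round 1: Ivy 0, Alice 8, Quinn 6, Kira 7, Uma 4. Ivy eliminated.
Round 2: Alice 8, Quinn 6, Kira 7, Uma 4. Uma eliminated.
Round 3: Alice 8, Quinn 6, Kira 11. Quinn eliminated.
Round 4: Alice 8, Kira 17. Kira has a majority (≥13).

Kira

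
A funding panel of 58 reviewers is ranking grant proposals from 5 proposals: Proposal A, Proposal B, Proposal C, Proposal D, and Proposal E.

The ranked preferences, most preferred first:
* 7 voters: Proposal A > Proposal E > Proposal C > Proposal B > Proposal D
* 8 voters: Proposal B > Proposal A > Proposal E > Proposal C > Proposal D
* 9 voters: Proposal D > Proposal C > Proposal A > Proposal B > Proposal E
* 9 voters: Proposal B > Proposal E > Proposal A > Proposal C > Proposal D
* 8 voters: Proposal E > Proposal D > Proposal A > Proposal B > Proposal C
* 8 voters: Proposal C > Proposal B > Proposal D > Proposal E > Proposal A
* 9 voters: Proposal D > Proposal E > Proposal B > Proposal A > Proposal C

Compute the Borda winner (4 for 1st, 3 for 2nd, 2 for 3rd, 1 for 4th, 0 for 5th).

Proposal A: 7×4 + 8×3 + 9×2 + 9×2 + 8×2 + 8×0 + 9×1 = 113
Proposal B: 7×1 + 8×4 + 9×1 + 9×4 + 8×1 + 8×3 + 9×2 = 134
Proposal C: 7×2 + 8×1 + 9×3 + 9×1 + 8×0 + 8×4 + 9×0 = 90
Proposal D: 7×0 + 8×0 + 9×4 + 9×0 + 8×3 + 8×2 + 9×4 = 112
Proposal E: 7×3 + 8×2 + 9×0 + 9×3 + 8×4 + 8×1 + 9×3 = 131

Proposal B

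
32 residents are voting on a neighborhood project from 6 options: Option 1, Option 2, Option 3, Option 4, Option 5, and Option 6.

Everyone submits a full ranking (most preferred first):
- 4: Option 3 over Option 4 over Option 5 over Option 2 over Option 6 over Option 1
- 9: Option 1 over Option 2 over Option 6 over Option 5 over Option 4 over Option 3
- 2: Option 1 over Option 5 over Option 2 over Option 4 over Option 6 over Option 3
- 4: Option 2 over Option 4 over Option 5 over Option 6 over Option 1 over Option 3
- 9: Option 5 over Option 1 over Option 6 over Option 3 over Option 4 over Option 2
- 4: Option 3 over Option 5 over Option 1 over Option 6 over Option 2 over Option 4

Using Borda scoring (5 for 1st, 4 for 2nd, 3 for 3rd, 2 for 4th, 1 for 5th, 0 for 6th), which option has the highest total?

Option 1: 4×0 + 9×5 + 2×5 + 4×1 + 9×4 + 4×3 = 107
Option 2: 4×2 + 9×4 + 2×3 + 4×5 + 9×0 + 4×1 = 74
Option 3: 4×5 + 9×0 + 2×0 + 4×0 + 9×2 + 4×5 = 58
Option 4: 4×4 + 9×1 + 2×2 + 4×4 + 9×1 + 4×0 = 54
Option 5: 4×3 + 9×2 + 2×4 + 4×3 + 9×5 + 4×4 = 111
Option 6: 4×1 + 9×3 + 2×1 + 4×2 + 9×3 + 4×2 = 76

Option 5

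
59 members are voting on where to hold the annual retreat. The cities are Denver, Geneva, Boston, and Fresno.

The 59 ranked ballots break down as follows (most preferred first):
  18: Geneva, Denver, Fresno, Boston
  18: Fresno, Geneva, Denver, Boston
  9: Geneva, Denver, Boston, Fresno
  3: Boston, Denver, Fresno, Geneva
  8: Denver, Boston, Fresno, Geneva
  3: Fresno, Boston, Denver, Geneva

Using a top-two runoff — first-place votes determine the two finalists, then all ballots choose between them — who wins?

Fresno

Round 1 first-place votes: Denver 8, Geneva 27, Boston 3, Fresno 21. Geneva and Fresno advance.
Runoff: Geneva is ranked above Fresno on 27 ballots, Fresno above Geneva on 32.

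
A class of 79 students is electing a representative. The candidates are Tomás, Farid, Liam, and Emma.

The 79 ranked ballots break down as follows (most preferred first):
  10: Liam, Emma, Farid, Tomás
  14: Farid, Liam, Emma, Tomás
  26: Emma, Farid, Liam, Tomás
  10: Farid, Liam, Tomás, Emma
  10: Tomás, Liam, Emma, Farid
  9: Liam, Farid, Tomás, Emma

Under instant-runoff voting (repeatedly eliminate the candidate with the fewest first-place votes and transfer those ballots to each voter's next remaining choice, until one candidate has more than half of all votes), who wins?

Round 1: Tomás 10, Farid 24, Liam 19, Emma 26. Tomás eliminated.
Round 2: Farid 24, Liam 29, Emma 26. Farid eliminated.
Round 3: Liam 53, Emma 26. Liam has a majority (≥40).

Liam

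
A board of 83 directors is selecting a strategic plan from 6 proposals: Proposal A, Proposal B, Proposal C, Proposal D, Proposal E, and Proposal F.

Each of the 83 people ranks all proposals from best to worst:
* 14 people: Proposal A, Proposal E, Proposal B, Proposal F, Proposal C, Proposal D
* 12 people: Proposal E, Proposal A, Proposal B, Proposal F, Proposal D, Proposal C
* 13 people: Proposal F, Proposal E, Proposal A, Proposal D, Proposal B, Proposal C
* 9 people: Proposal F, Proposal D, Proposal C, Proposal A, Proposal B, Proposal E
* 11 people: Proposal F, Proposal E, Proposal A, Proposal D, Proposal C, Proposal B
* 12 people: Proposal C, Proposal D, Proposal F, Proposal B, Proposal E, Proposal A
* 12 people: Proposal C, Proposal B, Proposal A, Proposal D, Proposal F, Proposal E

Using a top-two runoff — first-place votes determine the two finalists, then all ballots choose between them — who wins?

Round 1 first-place votes: Proposal A 14, Proposal B 0, Proposal C 24, Proposal D 0, Proposal E 12, Proposal F 33. Proposal F and Proposal C advance.
Runoff: Proposal F is ranked above Proposal C on 59 ballots, Proposal C above Proposal F on 24.

Proposal F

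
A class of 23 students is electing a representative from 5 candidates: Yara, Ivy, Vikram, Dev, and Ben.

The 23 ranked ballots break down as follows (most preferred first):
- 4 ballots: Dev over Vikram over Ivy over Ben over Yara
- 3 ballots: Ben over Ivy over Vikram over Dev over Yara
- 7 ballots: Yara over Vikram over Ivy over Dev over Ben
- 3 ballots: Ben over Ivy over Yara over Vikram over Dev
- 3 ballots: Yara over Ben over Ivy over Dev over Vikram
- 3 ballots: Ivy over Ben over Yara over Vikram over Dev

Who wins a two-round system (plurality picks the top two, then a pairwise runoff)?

Round 1 first-place votes: Yara 10, Ivy 3, Vikram 0, Dev 4, Ben 6. Yara and Ben advance.
Runoff: Yara is ranked above Ben on 10 ballots, Ben above Yara on 13.

Ben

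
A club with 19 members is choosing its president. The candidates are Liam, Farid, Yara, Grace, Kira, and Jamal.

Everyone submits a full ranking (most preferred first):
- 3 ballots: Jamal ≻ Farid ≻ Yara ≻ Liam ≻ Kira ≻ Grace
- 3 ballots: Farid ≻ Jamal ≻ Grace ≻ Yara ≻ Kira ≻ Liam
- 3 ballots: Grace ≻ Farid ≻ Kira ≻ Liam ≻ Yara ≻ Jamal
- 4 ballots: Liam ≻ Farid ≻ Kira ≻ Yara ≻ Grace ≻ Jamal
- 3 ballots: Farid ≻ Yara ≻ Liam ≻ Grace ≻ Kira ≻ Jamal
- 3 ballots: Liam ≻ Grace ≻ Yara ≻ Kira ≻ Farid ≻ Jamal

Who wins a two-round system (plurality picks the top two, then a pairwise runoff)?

Round 1 first-place votes: Liam 7, Farid 6, Yara 0, Grace 3, Kira 0, Jamal 3. Liam and Farid advance.
Runoff: Liam is ranked above Farid on 7 ballots, Farid above Liam on 12.

Farid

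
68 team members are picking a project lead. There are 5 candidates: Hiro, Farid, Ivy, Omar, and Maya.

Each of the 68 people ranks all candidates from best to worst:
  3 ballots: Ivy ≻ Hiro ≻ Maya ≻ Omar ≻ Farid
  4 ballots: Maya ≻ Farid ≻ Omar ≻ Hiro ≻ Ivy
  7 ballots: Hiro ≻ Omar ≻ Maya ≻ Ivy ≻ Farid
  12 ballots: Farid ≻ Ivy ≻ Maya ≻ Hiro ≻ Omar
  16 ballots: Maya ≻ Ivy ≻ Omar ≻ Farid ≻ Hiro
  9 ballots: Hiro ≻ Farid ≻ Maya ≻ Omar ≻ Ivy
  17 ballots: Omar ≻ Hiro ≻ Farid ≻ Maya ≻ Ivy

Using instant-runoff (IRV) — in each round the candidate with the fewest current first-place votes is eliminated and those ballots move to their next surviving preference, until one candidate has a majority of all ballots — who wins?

Round 1: Hiro 16, Farid 12, Ivy 3, Omar 17, Maya 20. Ivy eliminated.
Round 2: Hiro 19, Farid 12, Omar 17, Maya 20. Farid eliminated.
Round 3: Hiro 19, Omar 17, Maya 32. Omar eliminated.
Round 4: Hiro 36, Maya 32. Hiro has a majority (≥35).

Hiro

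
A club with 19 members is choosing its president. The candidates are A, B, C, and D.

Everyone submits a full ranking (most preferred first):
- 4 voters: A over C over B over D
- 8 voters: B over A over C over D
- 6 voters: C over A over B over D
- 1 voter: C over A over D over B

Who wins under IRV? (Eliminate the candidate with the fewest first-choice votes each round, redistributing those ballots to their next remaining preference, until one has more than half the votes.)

C

Round 1: A 4, B 8, C 7, D 0. D eliminated.
Round 2: A 4, B 8, C 7. A eliminated.
Round 3: B 8, C 11. C has a majority (≥10).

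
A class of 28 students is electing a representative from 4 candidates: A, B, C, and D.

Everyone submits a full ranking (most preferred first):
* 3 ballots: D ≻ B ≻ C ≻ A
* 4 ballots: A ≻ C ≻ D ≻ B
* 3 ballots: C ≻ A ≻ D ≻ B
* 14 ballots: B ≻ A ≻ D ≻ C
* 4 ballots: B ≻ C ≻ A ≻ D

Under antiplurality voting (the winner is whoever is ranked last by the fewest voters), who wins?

Last-place votes: A 3, B 7, C 14, D 4.

A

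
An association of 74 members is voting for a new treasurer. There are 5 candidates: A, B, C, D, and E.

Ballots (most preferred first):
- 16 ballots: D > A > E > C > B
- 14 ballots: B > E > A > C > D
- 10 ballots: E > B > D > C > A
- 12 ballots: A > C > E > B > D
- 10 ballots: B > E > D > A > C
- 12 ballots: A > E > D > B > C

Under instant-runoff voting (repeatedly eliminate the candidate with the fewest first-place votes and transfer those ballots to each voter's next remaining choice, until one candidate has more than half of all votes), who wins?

Round 1: A 24, B 24, C 0, D 16, E 10. C eliminated.
Round 2: A 24, B 24, D 16, E 10. E eliminated.
Round 3: A 24, B 34, D 16. D eliminated.
Round 4: A 40, B 34. A has a majority (≥38).

A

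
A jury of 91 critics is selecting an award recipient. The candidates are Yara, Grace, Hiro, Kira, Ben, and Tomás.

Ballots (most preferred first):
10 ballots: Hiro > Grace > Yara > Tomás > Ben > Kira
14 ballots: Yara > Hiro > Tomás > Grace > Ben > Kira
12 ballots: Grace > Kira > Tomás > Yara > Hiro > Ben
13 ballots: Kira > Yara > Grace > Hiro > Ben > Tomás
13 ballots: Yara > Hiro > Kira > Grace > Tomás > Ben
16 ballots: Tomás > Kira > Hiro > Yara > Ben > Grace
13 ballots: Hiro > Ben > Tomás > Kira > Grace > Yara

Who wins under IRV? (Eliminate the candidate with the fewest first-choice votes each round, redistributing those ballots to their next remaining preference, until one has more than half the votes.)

Kira

Round 1: Yara 27, Grace 12, Hiro 23, Kira 13, Ben 0, Tomás 16. Ben eliminated.
Round 2: Yara 27, Grace 12, Hiro 23, Kira 13, Tomás 16. Grace eliminated.
Round 3: Yara 27, Hiro 23, Kira 25, Tomás 16. Tomás eliminated.
Round 4: Yara 27, Hiro 23, Kira 41. Hiro eliminated.
Round 5: Yara 37, Kira 54. Kira has a majority (≥46).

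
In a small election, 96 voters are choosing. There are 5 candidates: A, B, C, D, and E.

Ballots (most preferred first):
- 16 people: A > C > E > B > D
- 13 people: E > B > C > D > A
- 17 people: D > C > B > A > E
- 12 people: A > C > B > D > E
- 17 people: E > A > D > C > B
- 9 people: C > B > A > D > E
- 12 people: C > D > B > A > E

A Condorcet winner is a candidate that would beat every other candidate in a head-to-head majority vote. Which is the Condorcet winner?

C

C vs A: 51–45
C vs B: 83–13
C vs D: 62–34
C vs E: 66–30
C beats every other candidate.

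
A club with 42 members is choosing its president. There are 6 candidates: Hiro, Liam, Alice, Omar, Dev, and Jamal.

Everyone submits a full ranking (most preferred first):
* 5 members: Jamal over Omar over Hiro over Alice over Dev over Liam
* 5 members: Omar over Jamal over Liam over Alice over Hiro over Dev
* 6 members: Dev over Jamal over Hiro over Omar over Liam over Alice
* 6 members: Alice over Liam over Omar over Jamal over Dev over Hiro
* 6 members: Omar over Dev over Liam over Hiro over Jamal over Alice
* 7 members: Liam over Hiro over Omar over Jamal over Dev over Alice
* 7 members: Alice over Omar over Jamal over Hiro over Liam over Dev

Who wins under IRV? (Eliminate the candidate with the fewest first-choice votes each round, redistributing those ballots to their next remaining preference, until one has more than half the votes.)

Round 1: Hiro 0, Liam 7, Alice 13, Omar 11, Dev 6, Jamal 5. Hiro eliminated.
Round 2: Liam 7, Alice 13, Omar 11, Dev 6, Jamal 5. Jamal eliminated.
Round 3: Liam 7, Alice 13, Omar 16, Dev 6. Dev eliminated.
Round 4: Liam 7, Alice 13, Omar 22. Omar has a majority (≥22).

Omar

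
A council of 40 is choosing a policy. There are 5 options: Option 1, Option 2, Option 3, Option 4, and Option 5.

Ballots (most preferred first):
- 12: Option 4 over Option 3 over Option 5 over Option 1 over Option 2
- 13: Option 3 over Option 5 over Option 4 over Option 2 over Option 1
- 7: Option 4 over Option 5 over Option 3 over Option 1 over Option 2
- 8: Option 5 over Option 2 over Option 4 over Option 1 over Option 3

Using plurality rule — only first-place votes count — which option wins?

Option 4

First-place votes: Option 1 0, Option 2 0, Option 3 13, Option 4 19, Option 5 8.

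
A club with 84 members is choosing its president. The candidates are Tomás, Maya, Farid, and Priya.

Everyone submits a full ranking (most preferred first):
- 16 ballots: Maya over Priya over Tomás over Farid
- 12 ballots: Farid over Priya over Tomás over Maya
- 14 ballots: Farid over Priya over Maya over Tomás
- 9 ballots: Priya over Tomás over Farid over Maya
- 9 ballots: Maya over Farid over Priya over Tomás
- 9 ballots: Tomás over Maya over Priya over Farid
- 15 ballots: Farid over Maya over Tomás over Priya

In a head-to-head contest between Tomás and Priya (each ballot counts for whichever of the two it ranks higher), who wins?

Priya

Tomás is ranked above Priya on 24 ballots; Priya above Tomás on 60.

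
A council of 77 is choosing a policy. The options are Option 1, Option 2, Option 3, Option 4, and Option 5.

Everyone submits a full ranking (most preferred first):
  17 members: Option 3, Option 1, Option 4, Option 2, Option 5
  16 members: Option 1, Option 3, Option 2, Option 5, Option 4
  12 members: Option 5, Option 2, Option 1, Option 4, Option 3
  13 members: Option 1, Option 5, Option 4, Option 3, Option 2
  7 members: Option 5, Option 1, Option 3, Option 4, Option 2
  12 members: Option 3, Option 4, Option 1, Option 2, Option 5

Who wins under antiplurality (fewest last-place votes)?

Last-place votes: Option 1 0, Option 2 20, Option 3 12, Option 4 16, Option 5 29.

Option 1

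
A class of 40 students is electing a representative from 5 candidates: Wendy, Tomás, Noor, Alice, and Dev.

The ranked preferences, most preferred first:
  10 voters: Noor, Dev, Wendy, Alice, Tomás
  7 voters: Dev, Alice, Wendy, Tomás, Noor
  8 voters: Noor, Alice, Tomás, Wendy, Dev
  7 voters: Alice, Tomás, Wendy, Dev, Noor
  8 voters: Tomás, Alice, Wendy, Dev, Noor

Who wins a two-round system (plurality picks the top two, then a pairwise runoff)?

Tomás

Round 1 first-place votes: Wendy 0, Tomás 8, Noor 18, Alice 7, Dev 7. Noor and Tomás advance.
Runoff: Noor is ranked above Tomás on 18 ballots, Tomás above Noor on 22.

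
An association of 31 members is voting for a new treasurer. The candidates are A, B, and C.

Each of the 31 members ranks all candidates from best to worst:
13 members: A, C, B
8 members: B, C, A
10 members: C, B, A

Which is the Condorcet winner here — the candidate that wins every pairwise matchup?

C

C vs A: 18–13
C vs B: 23–8
C beats every other candidate.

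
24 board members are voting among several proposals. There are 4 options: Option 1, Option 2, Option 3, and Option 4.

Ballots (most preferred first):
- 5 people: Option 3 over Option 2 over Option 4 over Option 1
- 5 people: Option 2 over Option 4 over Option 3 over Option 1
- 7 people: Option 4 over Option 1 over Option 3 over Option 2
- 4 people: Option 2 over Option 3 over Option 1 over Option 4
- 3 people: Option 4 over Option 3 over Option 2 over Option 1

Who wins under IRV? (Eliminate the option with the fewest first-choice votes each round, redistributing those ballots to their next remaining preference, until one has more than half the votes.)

Option 2

Round 1: Option 1 0, Option 2 9, Option 3 5, Option 4 10. Option 1 eliminated.
Round 2: Option 2 9, Option 3 5, Option 4 10. Option 3 eliminated.
Round 3: Option 2 14, Option 4 10. Option 2 has a majority (≥13).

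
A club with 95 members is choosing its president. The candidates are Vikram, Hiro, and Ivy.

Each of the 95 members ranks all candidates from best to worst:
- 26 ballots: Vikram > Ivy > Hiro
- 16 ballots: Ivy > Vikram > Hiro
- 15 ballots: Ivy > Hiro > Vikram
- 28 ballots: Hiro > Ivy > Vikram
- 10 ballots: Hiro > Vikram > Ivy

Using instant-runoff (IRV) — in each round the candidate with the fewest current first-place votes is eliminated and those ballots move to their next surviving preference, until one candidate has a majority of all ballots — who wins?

Ivy

Round 1: Vikram 26, Hiro 38, Ivy 31. Vikram eliminated.
Round 2: Hiro 38, Ivy 57. Ivy has a majority (≥48).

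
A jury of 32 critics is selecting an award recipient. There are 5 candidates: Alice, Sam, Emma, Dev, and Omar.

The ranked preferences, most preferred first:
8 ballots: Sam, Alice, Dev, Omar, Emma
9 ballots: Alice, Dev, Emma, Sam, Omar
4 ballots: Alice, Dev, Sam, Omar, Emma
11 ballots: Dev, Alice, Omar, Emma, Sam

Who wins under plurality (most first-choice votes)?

First-place votes: Alice 13, Sam 8, Emma 0, Dev 11, Omar 0.

Alice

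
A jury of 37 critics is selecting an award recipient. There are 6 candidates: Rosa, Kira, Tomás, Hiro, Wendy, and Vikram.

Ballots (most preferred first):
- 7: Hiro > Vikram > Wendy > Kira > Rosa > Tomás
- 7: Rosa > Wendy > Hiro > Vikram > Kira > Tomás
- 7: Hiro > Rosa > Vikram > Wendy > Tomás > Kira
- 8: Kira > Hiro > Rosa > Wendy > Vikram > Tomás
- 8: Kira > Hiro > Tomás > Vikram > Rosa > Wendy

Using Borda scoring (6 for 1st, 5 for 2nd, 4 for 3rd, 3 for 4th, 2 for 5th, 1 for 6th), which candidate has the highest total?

Hiro

Rosa: 7×2 + 7×6 + 7×5 + 8×4 + 8×2 = 139
Kira: 7×3 + 7×2 + 7×1 + 8×6 + 8×6 = 138
Tomás: 7×1 + 7×1 + 7×2 + 8×1 + 8×4 = 68
Hiro: 7×6 + 7×4 + 7×6 + 8×5 + 8×5 = 192
Wendy: 7×4 + 7×5 + 7×3 + 8×3 + 8×1 = 116
Vikram: 7×5 + 7×3 + 7×4 + 8×2 + 8×3 = 124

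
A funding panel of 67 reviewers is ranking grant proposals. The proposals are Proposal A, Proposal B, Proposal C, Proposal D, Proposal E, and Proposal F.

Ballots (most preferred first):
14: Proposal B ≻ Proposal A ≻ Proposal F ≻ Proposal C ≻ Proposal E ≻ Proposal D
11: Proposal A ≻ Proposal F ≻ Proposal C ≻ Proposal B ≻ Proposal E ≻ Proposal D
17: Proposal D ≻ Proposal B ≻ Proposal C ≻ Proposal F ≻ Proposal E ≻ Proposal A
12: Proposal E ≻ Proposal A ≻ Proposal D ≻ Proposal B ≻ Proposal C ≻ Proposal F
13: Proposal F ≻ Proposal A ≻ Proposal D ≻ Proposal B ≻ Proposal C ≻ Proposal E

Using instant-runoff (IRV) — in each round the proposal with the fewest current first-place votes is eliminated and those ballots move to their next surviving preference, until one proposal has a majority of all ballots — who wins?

Proposal F

Round 1: Proposal A 11, Proposal B 14, Proposal C 0, Proposal D 17, Proposal E 12, Proposal F 13. Proposal C eliminated.
Round 2: Proposal A 11, Proposal B 14, Proposal D 17, Proposal E 12, Proposal F 13. Proposal A eliminated.
Round 3: Proposal B 14, Proposal D 17, Proposal E 12, Proposal F 24. Proposal E eliminated.
Round 4: Proposal B 14, Proposal D 29, Proposal F 24. Proposal B eliminated.
Round 5: Proposal D 29, Proposal F 38. Proposal F has a majority (≥34).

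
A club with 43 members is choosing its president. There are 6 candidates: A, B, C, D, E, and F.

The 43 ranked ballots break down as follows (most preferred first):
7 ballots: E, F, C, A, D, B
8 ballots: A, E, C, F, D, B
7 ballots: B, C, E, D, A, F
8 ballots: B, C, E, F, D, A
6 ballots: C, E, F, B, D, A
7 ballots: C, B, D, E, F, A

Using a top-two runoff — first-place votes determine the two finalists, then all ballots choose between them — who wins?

C

Round 1 first-place votes: A 8, B 15, C 13, D 0, E 7, F 0. B and C advance.
Runoff: B is ranked above C on 15 ballots, C above B on 28.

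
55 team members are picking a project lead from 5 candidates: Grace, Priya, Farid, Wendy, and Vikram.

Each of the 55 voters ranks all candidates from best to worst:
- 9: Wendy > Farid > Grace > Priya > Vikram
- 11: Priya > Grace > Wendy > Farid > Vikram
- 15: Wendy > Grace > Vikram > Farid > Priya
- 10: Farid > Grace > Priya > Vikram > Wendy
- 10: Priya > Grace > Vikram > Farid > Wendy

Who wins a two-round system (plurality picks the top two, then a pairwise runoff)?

Round 1 first-place votes: Grace 0, Priya 21, Farid 10, Wendy 24, Vikram 0. Wendy and Priya advance.
Runoff: Wendy is ranked above Priya on 24 ballots, Priya above Wendy on 31.

Priya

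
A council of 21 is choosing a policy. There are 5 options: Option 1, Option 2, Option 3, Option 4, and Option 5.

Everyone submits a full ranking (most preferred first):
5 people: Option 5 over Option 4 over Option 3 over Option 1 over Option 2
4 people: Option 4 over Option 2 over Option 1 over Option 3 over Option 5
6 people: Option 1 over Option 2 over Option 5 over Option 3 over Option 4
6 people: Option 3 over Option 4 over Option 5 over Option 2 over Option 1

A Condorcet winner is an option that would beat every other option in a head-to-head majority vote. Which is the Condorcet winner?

Option 5 vs Option 1: 11–10
Option 5 vs Option 2: 11–10
Option 5 vs Option 3: 11–10
Option 5 vs Option 4: 11–10
Option 5 beats every other option.

Option 5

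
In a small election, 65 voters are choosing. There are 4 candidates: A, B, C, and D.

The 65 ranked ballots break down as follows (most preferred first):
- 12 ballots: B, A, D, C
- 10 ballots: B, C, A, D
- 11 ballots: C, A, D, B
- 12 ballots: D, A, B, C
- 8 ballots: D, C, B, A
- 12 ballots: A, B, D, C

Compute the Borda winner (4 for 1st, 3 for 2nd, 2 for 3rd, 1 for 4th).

A

A: 12×3 + 10×2 + 11×3 + 12×3 + 8×1 + 12×4 = 181
B: 12×4 + 10×4 + 11×1 + 12×2 + 8×2 + 12×3 = 175
C: 12×1 + 10×3 + 11×4 + 12×1 + 8×3 + 12×1 = 134
D: 12×2 + 10×1 + 11×2 + 12×4 + 8×4 + 12×2 = 160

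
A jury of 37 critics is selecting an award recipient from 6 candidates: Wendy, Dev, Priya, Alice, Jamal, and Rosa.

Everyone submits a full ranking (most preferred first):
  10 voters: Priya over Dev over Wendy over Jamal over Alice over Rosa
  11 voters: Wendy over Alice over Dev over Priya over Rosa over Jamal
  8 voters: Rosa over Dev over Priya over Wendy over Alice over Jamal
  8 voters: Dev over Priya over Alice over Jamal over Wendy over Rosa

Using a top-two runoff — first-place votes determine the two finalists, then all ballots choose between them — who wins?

Round 1 first-place votes: Wendy 11, Dev 8, Priya 10, Alice 0, Jamal 0, Rosa 8. Wendy and Priya advance.
Runoff: Wendy is ranked above Priya on 11 ballots, Priya above Wendy on 26.

Priya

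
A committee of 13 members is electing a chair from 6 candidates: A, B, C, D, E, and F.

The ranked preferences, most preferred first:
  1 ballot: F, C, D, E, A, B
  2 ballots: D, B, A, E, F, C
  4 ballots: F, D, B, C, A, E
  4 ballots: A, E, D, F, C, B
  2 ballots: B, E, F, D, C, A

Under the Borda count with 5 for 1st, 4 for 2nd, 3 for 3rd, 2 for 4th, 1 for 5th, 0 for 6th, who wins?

A: 1×1 + 2×3 + 4×1 + 4×5 + 2×0 = 31
B: 1×0 + 2×4 + 4×3 + 4×0 + 2×5 = 30
C: 1×4 + 2×0 + 4×2 + 4×1 + 2×1 = 18
D: 1×3 + 2×5 + 4×4 + 4×3 + 2×2 = 45
E: 1×2 + 2×2 + 4×0 + 4×4 + 2×4 = 30
F: 1×5 + 2×1 + 4×5 + 4×2 + 2×3 = 41

D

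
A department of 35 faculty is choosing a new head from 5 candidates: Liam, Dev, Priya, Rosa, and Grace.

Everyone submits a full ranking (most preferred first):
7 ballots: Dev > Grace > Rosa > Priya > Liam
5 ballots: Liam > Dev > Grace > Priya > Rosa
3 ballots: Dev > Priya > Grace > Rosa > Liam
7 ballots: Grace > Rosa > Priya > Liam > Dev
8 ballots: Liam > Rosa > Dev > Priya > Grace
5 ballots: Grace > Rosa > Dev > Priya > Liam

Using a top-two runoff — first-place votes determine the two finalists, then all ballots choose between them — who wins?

Round 1 first-place votes: Liam 13, Dev 10, Priya 0, Rosa 0, Grace 12. Liam and Grace advance.
Runoff: Liam is ranked above Grace on 13 ballots, Grace above Liam on 22.

Grace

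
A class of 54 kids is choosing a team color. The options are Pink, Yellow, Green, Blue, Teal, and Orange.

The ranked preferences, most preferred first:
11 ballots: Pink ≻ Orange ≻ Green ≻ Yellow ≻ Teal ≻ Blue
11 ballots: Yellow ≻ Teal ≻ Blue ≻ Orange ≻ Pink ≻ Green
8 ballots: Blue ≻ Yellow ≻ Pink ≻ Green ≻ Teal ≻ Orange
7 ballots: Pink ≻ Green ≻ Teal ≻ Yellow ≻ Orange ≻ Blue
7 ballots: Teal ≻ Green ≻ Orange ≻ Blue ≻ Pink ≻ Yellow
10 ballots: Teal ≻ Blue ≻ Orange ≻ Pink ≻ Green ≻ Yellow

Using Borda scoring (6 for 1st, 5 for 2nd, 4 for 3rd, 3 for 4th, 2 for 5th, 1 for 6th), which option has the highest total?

Pink: 11×6 + 11×2 + 8×4 + 7×6 + 7×2 + 10×3 = 206
Yellow: 11×3 + 11×6 + 8×5 + 7×3 + 7×1 + 10×1 = 177
Green: 11×4 + 11×1 + 8×3 + 7×5 + 7×5 + 10×2 = 169
Blue: 11×1 + 11×4 + 8×6 + 7×1 + 7×3 + 10×5 = 181
Teal: 11×2 + 11×5 + 8×2 + 7×4 + 7×6 + 10×6 = 223
Orange: 11×5 + 11×3 + 8×1 + 7×2 + 7×4 + 10×4 = 178

Teal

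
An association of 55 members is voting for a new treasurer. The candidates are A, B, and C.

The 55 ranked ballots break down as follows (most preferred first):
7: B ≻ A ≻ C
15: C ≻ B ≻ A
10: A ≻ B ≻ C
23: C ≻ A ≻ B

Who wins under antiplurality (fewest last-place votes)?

Last-place votes: A 15, B 23, C 17.

A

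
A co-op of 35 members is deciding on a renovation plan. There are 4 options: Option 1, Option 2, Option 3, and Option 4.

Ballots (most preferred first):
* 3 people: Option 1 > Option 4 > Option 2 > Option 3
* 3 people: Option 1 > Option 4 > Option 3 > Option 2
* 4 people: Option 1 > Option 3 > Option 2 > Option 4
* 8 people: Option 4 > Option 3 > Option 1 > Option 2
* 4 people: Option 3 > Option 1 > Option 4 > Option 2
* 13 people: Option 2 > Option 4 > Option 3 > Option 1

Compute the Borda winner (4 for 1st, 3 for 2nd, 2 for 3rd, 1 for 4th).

Option 4

Option 1: 3×4 + 3×4 + 4×4 + 8×2 + 4×3 + 13×1 = 81
Option 2: 3×2 + 3×1 + 4×2 + 8×1 + 4×1 + 13×4 = 81
Option 3: 3×1 + 3×2 + 4×3 + 8×3 + 4×4 + 13×2 = 87
Option 4: 3×3 + 3×3 + 4×1 + 8×4 + 4×2 + 13×3 = 101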